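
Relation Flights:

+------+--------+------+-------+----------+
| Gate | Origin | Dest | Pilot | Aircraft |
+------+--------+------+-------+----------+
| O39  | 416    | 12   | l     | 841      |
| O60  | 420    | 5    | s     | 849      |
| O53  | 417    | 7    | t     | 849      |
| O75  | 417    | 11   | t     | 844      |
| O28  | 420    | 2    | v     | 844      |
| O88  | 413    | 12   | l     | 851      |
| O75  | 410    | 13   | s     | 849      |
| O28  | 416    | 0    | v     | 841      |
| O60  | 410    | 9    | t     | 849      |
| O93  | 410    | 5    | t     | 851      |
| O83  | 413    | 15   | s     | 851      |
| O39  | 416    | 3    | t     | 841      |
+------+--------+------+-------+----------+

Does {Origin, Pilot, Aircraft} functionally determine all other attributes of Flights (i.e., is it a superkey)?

Yes

All 12 rows have distinct {Origin, Pilot, Aircraft} values, so {Origin, Pilot, Aircraft} → (all attributes) holds and {Origin, Pilot, Aircraft} is a superkey.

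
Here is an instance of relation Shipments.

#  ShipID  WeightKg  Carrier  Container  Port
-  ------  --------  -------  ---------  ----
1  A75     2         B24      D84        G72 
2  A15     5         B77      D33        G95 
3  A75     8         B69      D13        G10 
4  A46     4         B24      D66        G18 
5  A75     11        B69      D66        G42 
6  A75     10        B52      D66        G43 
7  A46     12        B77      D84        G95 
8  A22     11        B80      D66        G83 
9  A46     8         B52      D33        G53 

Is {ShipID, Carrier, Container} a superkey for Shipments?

Yes

All 9 rows have distinct {ShipID, Carrier, Container} values, so {ShipID, Carrier, Container} → (all attributes) holds and {ShipID, Carrier, Container} is a superkey.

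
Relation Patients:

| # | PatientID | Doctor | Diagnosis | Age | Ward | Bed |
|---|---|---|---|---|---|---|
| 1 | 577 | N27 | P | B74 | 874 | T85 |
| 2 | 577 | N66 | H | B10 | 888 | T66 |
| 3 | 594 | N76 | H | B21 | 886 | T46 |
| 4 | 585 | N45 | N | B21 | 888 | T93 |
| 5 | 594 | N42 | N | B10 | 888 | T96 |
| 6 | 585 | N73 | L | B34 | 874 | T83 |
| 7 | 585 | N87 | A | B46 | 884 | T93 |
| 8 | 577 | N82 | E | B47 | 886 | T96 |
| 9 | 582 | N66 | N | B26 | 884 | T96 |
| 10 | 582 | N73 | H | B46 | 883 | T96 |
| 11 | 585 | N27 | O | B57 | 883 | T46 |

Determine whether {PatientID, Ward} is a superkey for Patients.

Yes

All 11 rows have distinct {PatientID, Ward} values, so {PatientID, Ward} → (all attributes) holds and {PatientID, Ward} is a superkey.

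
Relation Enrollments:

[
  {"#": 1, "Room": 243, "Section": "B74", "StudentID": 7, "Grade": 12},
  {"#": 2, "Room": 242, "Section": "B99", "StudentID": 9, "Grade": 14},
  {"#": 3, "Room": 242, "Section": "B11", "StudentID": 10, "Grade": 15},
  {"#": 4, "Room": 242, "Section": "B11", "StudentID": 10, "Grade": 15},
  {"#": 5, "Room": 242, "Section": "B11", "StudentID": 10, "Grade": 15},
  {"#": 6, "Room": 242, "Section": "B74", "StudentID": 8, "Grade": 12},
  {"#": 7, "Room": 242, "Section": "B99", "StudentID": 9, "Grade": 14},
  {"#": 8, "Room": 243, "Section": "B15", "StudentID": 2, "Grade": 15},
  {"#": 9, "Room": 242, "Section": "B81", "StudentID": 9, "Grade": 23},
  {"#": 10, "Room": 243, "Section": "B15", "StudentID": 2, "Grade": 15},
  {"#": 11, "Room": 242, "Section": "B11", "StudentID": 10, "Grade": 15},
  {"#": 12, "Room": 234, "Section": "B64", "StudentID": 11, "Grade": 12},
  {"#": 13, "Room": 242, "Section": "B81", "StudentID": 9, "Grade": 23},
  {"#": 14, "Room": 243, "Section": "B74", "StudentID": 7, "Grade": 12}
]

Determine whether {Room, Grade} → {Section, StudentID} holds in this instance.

(Room=243, Grade=12): rows 1, 14 → {Section,StudentID} = (B74, 7), (B74, 7) ✓
(Room=242, Grade=14): rows 2, 7 → {Section,StudentID} = (B99, 9), (B99, 9) ✓
(Room=242, Grade=15): rows 3, 4, 5, 11 → {Section,StudentID} = (B11, 10), (B11, 10), (B11, 10), (B11, 10) ✓
(Room=242, Grade=12): row 6 → {Section,StudentID} = (B74, 8) ✓
(Room=243, Grade=15): rows 8, 10 → {Section,StudentID} = (B15, 2), (B15, 2) ✓
(Room=242, Grade=23): rows 9, 13 → {Section,StudentID} = (B81, 9), (B81, 9) ✓
(Room=234, Grade=12): row 12 → {Section,StudentID} = (B64, 11) ✓
Every {Room, Grade} value is associated with a single {Section, StudentID} value, so {Room, Grade} → {Section, StudentID} holds.

Yes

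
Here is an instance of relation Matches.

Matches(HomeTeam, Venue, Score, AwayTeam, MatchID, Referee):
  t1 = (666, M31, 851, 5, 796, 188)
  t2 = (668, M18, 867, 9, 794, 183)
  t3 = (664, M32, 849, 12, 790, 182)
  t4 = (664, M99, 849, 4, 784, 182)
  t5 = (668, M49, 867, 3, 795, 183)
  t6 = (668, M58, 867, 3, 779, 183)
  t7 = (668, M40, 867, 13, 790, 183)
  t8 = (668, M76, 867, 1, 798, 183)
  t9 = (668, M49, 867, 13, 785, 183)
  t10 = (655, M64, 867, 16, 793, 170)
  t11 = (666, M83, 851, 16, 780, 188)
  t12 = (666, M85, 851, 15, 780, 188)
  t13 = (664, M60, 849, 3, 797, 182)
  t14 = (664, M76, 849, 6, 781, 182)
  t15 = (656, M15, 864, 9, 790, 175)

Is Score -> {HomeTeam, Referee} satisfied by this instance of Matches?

No

Score=851: rows 1, 11, 12 → {HomeTeam,Referee} = (666, 188), (666, 188), (666, 188) ✓
Score=867: rows 2, 5, 6, 7, 8, 9, 10 → {HomeTeam,Referee} takes values {(668, 183), (655, 170)} — violation
Score=849: rows 3, 4, 13, 14 → {HomeTeam,Referee} = (664, 182), (664, 182), (664, 182), (664, 182) ✓
Score=864: row 15 → {HomeTeam,Referee} = (656, 175) ✓
Two rows agree on Score but differ on {HomeTeam, Referee}, so Score -> {HomeTeam, Referee} does not hold.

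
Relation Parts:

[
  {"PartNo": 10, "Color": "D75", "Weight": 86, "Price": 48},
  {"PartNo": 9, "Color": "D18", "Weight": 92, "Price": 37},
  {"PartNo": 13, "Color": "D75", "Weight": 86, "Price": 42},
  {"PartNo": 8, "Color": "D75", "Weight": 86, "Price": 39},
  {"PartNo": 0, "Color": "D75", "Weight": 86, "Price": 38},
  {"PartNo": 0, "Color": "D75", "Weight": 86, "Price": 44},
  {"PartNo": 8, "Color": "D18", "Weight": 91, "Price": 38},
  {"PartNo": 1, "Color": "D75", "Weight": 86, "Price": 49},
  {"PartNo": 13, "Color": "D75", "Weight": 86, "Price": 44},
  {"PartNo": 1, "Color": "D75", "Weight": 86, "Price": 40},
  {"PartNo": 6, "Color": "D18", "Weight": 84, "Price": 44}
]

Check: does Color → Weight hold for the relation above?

No

Color=D75: 8 rows → Weight = 86, 86, 86, 86, 86, 86, 86, 86 ✓
Color=D18: 3 rows → Weight takes values {92, 91, 84} — violation
Two rows agree on Color but differ on Weight, so Color → Weight does not hold.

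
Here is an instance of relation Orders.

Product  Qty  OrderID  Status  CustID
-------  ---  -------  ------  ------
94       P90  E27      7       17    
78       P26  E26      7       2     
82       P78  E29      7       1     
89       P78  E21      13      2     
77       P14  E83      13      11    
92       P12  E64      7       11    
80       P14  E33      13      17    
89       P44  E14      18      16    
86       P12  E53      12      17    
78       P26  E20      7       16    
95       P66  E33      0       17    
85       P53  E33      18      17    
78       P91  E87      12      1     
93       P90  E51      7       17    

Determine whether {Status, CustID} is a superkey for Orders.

No

Two distinct rows share (Status=7, CustID=17), so {Status, CustID} does not determine every attribute — not a superkey.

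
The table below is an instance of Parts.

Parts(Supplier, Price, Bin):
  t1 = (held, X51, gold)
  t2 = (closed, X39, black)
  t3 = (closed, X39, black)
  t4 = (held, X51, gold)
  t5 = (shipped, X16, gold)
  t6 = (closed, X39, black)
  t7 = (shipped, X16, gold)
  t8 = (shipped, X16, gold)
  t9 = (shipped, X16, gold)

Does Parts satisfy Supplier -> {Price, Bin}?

Yes

Supplier=held: rows 1, 4 → {Price,Bin} = (X51, gold), (X51, gold) ✓
Supplier=closed: rows 2, 3, 6 → {Price,Bin} = (X39, black), (X39, black), (X39, black) ✓
Supplier=shipped: rows 5, 7, 8, 9 → {Price,Bin} = (X16, gold), (X16, gold), (X16, gold), (X16, gold) ✓
Every Supplier value is associated with a single {Price, Bin} value, so Supplier -> {Price, Bin} holds.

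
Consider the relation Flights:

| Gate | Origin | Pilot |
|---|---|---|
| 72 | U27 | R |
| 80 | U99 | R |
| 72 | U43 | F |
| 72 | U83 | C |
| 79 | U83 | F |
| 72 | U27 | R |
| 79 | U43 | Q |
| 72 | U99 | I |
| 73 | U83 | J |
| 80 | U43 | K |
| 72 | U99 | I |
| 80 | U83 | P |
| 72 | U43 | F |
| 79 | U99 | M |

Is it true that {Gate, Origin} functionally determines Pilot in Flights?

(Gate=72, Origin=U27): 2 rows → Pilot = R, R ✓
(Gate=80, Origin=U99): 1 row → Pilot = R ✓
(Gate=72, Origin=U43): 2 rows → Pilot = F, F ✓
(Gate=72, Origin=U83): 1 row → Pilot = C ✓
(Gate=79, Origin=U83): 1 row → Pilot = F ✓
(Gate=79, Origin=U43): 1 row → Pilot = Q ✓
(Gate=72, Origin=U99): 2 rows → Pilot = I, I ✓
(Gate=73, Origin=U83): 1 row → Pilot = J ✓
(Gate=80, Origin=U43): 1 row → Pilot = K ✓
(Gate=80, Origin=U83): 1 row → Pilot = P ✓
(Gate=79, Origin=U99): 1 row → Pilot = M ✓
Every {Gate, Origin} value is associated with a single Pilot value, so {Gate, Origin} -> Pilot holds.

Yes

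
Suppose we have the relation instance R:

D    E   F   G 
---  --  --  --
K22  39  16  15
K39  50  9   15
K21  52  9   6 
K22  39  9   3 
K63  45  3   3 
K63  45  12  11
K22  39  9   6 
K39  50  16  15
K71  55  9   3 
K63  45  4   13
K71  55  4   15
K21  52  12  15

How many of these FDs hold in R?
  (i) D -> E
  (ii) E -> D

2

(i) D -> E: every LHS value maps to a single RHS value — holds.
(ii) E -> D: every LHS value maps to a single RHS value — holds.
2 of the 2 dependencies hold.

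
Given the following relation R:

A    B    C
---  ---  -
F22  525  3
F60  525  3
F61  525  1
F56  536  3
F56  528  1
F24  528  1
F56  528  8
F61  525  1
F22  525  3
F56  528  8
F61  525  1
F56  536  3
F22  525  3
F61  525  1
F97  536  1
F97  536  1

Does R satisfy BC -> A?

(B=525, C=3): 4 rows → A takes values {F22, F60} — violation
(B=525, C=1): 4 rows → A = F61, F61, F61, F61 ✓
(B=536, C=3): 2 rows → A = F56, F56 ✓
(B=528, C=1): 2 rows → A takes values {F56, F24} — violation
(B=528, C=8): 2 rows → A = F56, F56 ✓
(B=536, C=1): 2 rows → A = F97, F97 ✓
Two rows agree on BC but differ on A, so BC -> A does not hold.

No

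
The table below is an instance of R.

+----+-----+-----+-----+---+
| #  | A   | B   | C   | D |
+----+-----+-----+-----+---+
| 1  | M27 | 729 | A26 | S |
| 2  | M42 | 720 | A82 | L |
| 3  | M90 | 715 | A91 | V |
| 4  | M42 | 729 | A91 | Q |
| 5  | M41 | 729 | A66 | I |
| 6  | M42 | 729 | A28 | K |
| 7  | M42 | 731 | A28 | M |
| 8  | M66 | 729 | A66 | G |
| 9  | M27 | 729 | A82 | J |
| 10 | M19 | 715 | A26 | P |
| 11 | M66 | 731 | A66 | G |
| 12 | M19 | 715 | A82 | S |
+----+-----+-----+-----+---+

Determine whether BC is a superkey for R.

No

Rows 5 and 8 have the same BC value (B=729, C=A66) but are distinct tuples, so BC does not determine every attribute — not a superkey.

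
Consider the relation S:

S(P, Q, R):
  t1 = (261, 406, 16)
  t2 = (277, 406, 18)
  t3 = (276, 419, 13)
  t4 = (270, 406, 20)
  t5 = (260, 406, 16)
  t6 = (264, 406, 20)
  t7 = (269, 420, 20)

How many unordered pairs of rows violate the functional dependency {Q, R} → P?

2

(Q=406, R=16): violating pairs (1,5) — 1 pair.
(Q=406, R=20): violating pairs (4,6) — 1 pair.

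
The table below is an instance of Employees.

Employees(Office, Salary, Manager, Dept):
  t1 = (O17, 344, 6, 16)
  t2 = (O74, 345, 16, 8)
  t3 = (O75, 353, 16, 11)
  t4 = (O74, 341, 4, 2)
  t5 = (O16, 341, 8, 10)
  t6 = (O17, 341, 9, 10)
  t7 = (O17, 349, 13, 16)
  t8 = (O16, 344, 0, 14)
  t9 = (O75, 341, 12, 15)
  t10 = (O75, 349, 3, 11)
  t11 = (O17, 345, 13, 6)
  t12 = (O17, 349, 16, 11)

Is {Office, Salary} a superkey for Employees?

Rows 7 and 12 have the same {Office, Salary} value (Office=O17, Salary=349) but are distinct tuples, so {Office, Salary} does not determine every attribute — not a superkey.

No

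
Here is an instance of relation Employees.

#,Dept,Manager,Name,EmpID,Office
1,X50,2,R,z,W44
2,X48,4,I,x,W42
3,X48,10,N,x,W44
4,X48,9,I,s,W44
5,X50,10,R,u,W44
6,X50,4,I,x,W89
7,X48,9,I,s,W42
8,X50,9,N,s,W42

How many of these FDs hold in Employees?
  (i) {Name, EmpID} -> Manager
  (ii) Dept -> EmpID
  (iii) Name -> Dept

(i) {Name, EmpID} -> Manager: every LHS value maps to a single RHS value — holds.
(ii) Dept -> EmpID: Dept=X50: rows 1, 5, 6, 8 → EmpID takes values {z, u, x, s} — violation; Dept=X48: rows 2, 3, 4, 7 → EmpID takes values {x, s} — violation — fails.
(iii) Name -> Dept: Name=I: rows 2, 4, 6, 7 → Dept takes values {X48, X50} — violation; Name=N: rows 3, 8 → Dept takes values {X48, X50} — violation — fails.
1 of the 3 dependencies holds.

1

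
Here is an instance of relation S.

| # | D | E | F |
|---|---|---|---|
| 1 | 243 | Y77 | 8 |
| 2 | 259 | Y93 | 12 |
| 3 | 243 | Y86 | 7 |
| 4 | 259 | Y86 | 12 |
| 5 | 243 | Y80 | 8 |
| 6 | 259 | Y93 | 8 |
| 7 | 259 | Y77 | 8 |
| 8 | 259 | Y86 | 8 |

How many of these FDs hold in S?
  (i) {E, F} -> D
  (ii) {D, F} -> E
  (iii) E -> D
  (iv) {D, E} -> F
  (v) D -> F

0

(i) {E, F} -> D: (E=Y77, F=8): rows 1, 7 → D takes values {243, 259} — violation — fails.
(ii) {D, F} -> E: (D=243, F=8): rows 1, 5 → E takes values {Y77, Y80} — violation; (D=259, F=12): rows 2, 4 → E takes values {Y93, Y86} — violation; (D=259, F=8): rows 6, 7, 8 → E takes values {Y93, Y77, Y86} — violation — fails.
(iii) E -> D: E=Y77: rows 1, 7 → D takes values {243, 259} — violation; E=Y86: rows 3, 4, 8 → D takes values {243, 259} — violation — fails.
(iv) {D, E} -> F: (D=259, E=Y93): rows 2, 6 → F takes values {12, 8} — violation; (D=259, E=Y86): rows 4, 8 → F takes values {12, 8} — violation — fails.
(v) D -> F: D=243: rows 1, 3, 5 → F takes values {8, 7} — violation; D=259: rows 2, 4, 6, 7, 8 → F takes values {12, 8} — violation — fails.
None of the 5 dependencies hold.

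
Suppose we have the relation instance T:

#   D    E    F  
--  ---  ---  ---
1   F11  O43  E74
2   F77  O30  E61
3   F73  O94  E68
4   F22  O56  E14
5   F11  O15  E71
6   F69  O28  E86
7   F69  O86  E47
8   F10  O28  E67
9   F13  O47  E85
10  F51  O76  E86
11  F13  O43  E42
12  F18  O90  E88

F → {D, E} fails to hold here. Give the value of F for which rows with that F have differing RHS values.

E86

F=E74: row 1 → {D,E} = (F11, O43) ✓
F=E61: row 2 → {D,E} = (F77, O30) ✓
F=E68: row 3 → {D,E} = (F73, O94) ✓
F=E14: row 4 → {D,E} = (F22, O56) ✓
F=E71: row 5 → {D,E} = (F11, O15) ✓
F=E86: rows 6, 10 → {D,E} takes values {(F69, O28), (F51, O76)} — violation
F=E47: row 7 → {D,E} = (F69, O86) ✓
F=E67: row 8 → {D,E} = (F10, O28) ✓
F=E85: row 9 → {D,E} = (F13, O47) ✓
F=E42: row 11 → {D,E} = (F13, O43) ✓
F=E88: row 12 → {D,E} = (F18, O90) ✓
The only F value with inconsistent RHS is F=E86.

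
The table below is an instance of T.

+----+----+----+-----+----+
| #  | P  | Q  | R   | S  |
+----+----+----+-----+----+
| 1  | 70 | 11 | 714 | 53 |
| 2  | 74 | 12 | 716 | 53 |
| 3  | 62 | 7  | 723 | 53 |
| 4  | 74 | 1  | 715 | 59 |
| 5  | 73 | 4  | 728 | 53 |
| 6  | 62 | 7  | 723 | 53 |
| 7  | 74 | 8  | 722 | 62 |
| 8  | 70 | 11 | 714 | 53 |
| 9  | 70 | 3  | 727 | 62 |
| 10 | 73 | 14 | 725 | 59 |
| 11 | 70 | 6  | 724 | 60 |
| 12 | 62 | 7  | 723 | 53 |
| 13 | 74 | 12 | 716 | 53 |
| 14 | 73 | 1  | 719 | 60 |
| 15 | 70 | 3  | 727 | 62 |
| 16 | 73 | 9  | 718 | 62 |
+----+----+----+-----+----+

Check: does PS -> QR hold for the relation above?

Yes

(P=70, S=53): rows 1, 8 → {Q,R} = (11, 714), (11, 714) ✓
(P=74, S=53): rows 2, 13 → {Q,R} = (12, 716), (12, 716) ✓
(P=62, S=53): rows 3, 6, 12 → {Q,R} = (7, 723), (7, 723), (7, 723) ✓
(P=74, S=59): row 4 → {Q,R} = (1, 715) ✓
(P=73, S=53): row 5 → {Q,R} = (4, 728) ✓
(P=74, S=62): row 7 → {Q,R} = (8, 722) ✓
(P=70, S=62): rows 9, 15 → {Q,R} = (3, 727), (3, 727) ✓
(P=73, S=59): row 10 → {Q,R} = (14, 725) ✓
(P=70, S=60): row 11 → {Q,R} = (6, 724) ✓
(P=73, S=60): row 14 → {Q,R} = (1, 719) ✓
(P=73, S=62): row 16 → {Q,R} = (9, 718) ✓
Every PS value is associated with a single QR value, so PS -> QR holds.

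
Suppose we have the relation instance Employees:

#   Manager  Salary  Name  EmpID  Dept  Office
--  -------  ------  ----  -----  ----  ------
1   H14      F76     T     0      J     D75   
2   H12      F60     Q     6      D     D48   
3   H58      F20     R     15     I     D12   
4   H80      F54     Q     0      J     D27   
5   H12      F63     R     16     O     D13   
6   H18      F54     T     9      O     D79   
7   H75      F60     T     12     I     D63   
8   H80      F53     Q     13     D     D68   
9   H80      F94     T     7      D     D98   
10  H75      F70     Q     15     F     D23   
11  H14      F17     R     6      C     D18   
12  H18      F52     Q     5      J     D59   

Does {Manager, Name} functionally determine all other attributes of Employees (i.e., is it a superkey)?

Rows 4 and 8 have the same {Manager, Name} value (Manager=H80, Name=Q) but are distinct tuples, so {Manager, Name} does not determine every attribute — not a superkey.

No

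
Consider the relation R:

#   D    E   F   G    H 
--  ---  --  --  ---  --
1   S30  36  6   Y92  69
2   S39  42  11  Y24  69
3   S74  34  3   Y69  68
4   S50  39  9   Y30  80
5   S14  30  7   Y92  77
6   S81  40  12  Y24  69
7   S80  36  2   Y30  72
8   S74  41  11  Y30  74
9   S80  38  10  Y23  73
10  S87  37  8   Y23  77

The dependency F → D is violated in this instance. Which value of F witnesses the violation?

F=6: row 1 → D = S30 ✓
F=11: rows 2, 8 → D takes values {S39, S74} — violation
F=3: row 3 → D = S74 ✓
F=9: row 4 → D = S50 ✓
F=7: row 5 → D = S14 ✓
F=12: row 6 → D = S81 ✓
F=2: row 7 → D = S80 ✓
F=10: row 9 → D = S80 ✓
F=8: row 10 → D = S87 ✓
The only F value with inconsistent D is F=11.

11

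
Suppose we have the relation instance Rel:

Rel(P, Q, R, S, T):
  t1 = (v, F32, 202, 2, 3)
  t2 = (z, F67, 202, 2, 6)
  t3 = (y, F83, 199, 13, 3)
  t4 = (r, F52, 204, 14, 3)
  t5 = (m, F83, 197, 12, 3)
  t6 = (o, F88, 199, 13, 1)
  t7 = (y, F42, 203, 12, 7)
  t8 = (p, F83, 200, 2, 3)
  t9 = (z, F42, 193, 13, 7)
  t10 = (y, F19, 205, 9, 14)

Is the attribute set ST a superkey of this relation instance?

No

Rows 1 and 8 have the same ST value (S=2, T=3) but are distinct tuples, so ST does not determine every attribute — not a superkey.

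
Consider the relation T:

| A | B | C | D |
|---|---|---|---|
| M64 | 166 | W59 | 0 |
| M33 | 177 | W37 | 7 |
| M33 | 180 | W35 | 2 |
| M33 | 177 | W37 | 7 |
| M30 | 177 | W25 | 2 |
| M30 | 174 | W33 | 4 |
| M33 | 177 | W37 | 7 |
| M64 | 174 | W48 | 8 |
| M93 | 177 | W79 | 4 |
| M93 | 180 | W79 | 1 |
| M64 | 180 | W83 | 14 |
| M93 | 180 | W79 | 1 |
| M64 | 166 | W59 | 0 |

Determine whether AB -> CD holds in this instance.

(A=M64, B=166): 2 rows → {C,D} = (W59, 0), (W59, 0) ✓
(A=M33, B=177): 3 rows → {C,D} = (W37, 7), (W37, 7), (W37, 7) ✓
(A=M33, B=180): 1 row → {C,D} = (W35, 2) ✓
(A=M30, B=177): 1 row → {C,D} = (W25, 2) ✓
(A=M30, B=174): 1 row → {C,D} = (W33, 4) ✓
(A=M64, B=174): 1 row → {C,D} = (W48, 8) ✓
(A=M93, B=177): 1 row → {C,D} = (W79, 4) ✓
(A=M93, B=180): 2 rows → {C,D} = (W79, 1), (W79, 1) ✓
(A=M64, B=180): 1 row → {C,D} = (W83, 14) ✓
Every AB value is associated with a single CD value, so AB -> CD holds.

Yes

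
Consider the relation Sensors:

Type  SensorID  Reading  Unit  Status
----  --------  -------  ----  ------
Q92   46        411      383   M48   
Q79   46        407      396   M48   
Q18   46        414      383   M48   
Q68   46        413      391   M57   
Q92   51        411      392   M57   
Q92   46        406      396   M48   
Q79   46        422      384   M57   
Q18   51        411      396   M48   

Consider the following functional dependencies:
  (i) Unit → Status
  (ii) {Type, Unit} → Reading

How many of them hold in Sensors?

2

(i) Unit → Status: every LHS value maps to a single RHS value — holds.
(ii) {Type, Unit} → Reading: every LHS value maps to a single RHS value — holds.
2 of the 2 dependencies hold.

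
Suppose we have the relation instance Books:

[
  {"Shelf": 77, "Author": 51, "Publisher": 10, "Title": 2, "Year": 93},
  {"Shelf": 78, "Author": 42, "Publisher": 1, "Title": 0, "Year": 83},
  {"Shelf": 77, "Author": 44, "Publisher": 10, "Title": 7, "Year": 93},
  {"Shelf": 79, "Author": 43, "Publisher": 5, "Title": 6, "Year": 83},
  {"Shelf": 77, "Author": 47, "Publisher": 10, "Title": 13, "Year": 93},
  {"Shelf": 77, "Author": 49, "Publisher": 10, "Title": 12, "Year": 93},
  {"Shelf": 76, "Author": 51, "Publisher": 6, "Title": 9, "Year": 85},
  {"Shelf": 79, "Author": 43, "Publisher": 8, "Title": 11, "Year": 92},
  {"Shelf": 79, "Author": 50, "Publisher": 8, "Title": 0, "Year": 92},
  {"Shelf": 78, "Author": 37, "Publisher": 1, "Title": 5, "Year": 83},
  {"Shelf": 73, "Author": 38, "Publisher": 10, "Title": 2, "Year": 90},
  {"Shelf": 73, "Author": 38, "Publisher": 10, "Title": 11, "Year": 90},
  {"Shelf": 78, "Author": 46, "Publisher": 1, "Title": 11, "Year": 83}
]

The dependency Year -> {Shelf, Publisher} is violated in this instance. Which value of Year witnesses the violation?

83

Year=93: 4 rows → {Shelf,Publisher} = (77, 10), (77, 10), (77, 10), (77, 10) ✓
Year=83: 4 rows → {Shelf,Publisher} takes values {(78, 1), (79, 5)} — violation
Year=85: 1 row → {Shelf,Publisher} = (76, 6) ✓
Year=92: 2 rows → {Shelf,Publisher} = (79, 8), (79, 8) ✓
Year=90: 2 rows → {Shelf,Publisher} = (73, 10), (73, 10) ✓
The only Year value with inconsistent RHS is Year=83.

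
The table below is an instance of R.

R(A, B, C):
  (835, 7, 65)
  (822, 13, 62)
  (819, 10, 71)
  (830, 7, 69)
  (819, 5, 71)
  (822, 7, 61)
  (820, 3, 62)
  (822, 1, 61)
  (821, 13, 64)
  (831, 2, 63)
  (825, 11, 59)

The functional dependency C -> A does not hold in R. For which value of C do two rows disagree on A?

62

C=65: 1 row → A = 835 ✓
C=62: 2 rows → A takes values {822, 820} — violation
C=71: 2 rows → A = 819, 819 ✓
C=69: 1 row → A = 830 ✓
C=61: 2 rows → A = 822, 822 ✓
C=64: 1 row → A = 821 ✓
C=63: 1 row → A = 831 ✓
C=59: 1 row → A = 825 ✓
The only C value with inconsistent A is C=62.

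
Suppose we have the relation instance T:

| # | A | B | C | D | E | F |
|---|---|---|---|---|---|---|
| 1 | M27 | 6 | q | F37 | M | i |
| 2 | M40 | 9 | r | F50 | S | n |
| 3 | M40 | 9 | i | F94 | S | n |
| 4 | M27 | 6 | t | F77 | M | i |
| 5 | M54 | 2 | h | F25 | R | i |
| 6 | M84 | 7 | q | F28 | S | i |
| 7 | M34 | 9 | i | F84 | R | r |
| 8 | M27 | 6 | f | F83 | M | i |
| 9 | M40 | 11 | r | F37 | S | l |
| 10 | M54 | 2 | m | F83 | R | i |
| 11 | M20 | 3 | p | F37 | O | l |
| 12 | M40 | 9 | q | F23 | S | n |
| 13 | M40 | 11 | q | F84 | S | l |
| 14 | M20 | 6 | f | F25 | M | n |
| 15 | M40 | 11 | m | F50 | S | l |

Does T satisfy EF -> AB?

(E=M, F=i): rows 1, 4, 8 → {A,B} = (M27, 6), (M27, 6), (M27, 6) ✓
(E=S, F=n): rows 2, 3, 12 → {A,B} = (M40, 9), (M40, 9), (M40, 9) ✓
(E=R, F=i): rows 5, 10 → {A,B} = (M54, 2), (M54, 2) ✓
(E=S, F=i): row 6 → {A,B} = (M84, 7) ✓
(E=R, F=r): row 7 → {A,B} = (M34, 9) ✓
(E=S, F=l): rows 9, 13, 15 → {A,B} = (M40, 11), (M40, 11), (M40, 11) ✓
(E=O, F=l): row 11 → {A,B} = (M20, 3) ✓
(E=M, F=n): row 14 → {A,B} = (M20, 6) ✓
Every EF value is associated with a single AB value, so EF -> AB holds.

Yes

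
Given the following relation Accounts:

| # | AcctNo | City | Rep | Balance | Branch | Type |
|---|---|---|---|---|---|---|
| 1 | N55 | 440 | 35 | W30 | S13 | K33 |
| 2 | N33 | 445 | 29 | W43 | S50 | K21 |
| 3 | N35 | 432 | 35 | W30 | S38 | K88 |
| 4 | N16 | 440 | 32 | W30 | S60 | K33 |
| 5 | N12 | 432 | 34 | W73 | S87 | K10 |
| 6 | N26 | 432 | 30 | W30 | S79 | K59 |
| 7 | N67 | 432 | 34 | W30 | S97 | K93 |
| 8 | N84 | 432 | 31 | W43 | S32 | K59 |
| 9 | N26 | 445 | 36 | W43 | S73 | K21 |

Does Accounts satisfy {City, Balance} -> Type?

No

(City=440, Balance=W30): rows 1, 4 → Type = K33, K33 ✓
(City=445, Balance=W43): rows 2, 9 → Type = K21, K21 ✓
(City=432, Balance=W30): rows 3, 6, 7 → Type takes values {K88, K59, K93} — violation
(City=432, Balance=W73): row 5 → Type = K10 ✓
(City=432, Balance=W43): row 8 → Type = K59 ✓
Two rows agree on {City, Balance} but differ on Type, so {City, Balance} -> Type does not hold.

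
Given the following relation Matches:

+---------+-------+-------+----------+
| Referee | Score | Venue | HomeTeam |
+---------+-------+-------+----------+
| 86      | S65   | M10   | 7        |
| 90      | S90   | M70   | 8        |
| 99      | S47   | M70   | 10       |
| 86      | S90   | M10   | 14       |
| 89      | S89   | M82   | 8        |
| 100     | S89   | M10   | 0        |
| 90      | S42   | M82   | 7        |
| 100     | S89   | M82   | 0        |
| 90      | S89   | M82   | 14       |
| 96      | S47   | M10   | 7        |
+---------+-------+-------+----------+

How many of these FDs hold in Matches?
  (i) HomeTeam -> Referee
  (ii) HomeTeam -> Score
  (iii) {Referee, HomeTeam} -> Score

1

(i) HomeTeam -> Referee: HomeTeam=7: 3 rows → Referee takes values {86, 90, 96} — violation; HomeTeam=8: 2 rows → Referee takes values {90, 89} — violation; HomeTeam=14: 2 rows → Referee takes values {86, 90} — violation — fails.
(ii) HomeTeam -> Score: HomeTeam=7: 3 rows → Score takes values {S65, S42, S47} — violation; HomeTeam=8: 2 rows → Score takes values {S90, S89} — violation; HomeTeam=14: 2 rows → Score takes values {S90, S89} — violation — fails.
(iii) {Referee, HomeTeam} -> Score: every LHS value maps to a single RHS value — holds.
1 of the 3 dependencies holds.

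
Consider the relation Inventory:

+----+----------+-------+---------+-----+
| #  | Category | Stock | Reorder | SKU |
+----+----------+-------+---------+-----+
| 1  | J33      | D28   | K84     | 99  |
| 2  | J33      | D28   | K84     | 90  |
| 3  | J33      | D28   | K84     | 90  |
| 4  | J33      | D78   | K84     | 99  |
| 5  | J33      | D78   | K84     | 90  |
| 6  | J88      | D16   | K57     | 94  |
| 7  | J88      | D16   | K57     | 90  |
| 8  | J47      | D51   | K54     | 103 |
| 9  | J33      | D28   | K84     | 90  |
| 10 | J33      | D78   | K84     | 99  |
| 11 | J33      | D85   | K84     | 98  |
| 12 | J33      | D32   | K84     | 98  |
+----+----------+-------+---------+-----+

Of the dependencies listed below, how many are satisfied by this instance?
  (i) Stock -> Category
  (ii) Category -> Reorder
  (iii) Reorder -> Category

(i) Stock -> Category: every LHS value maps to a single RHS value — holds.
(ii) Category -> Reorder: every LHS value maps to a single RHS value — holds.
(iii) Reorder -> Category: every LHS value maps to a single RHS value — holds.
3 of the 3 dependencies hold.

3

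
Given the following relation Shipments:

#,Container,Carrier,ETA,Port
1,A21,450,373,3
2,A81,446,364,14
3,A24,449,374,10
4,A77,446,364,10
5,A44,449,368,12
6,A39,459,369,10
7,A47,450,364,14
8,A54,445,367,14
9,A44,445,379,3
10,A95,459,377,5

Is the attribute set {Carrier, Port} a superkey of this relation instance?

Yes

All 10 rows have distinct {Carrier, Port} values, so {Carrier, Port} → (all attributes) holds and {Carrier, Port} is a superkey.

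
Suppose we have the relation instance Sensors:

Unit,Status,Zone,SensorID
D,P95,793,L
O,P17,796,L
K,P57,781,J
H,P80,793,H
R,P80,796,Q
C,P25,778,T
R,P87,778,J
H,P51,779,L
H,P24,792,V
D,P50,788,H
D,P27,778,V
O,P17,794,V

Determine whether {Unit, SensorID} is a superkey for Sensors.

All 12 rows have distinct {Unit, SensorID} values, so {Unit, SensorID} → (all attributes) holds and {Unit, SensorID} is a superkey.

Yes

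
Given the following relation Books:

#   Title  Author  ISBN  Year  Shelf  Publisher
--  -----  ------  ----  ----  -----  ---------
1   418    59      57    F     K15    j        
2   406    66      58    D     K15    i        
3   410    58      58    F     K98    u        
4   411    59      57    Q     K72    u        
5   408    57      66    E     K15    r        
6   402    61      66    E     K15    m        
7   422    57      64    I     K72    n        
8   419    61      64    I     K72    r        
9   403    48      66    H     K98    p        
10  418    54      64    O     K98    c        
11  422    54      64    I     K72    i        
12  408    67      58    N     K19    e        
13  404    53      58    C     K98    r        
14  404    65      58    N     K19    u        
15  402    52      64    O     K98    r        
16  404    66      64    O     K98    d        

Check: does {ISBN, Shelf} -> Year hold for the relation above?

No

(ISBN=57, Shelf=K15): row 1 → Year = F ✓
(ISBN=58, Shelf=K15): row 2 → Year = D ✓
(ISBN=58, Shelf=K98): rows 3, 13 → Year takes values {F, C} — violation
(ISBN=57, Shelf=K72): row 4 → Year = Q ✓
(ISBN=66, Shelf=K15): rows 5, 6 → Year = E, E ✓
(ISBN=64, Shelf=K72): rows 7, 8, 11 → Year = I, I, I ✓
(ISBN=66, Shelf=K98): row 9 → Year = H ✓
(ISBN=64, Shelf=K98): rows 10, 15, 16 → Year = O, O, O ✓
(ISBN=58, Shelf=K19): rows 12, 14 → Year = N, N ✓
Two rows agree on {ISBN, Shelf} but differ on Year, so {ISBN, Shelf} -> Year does not hold.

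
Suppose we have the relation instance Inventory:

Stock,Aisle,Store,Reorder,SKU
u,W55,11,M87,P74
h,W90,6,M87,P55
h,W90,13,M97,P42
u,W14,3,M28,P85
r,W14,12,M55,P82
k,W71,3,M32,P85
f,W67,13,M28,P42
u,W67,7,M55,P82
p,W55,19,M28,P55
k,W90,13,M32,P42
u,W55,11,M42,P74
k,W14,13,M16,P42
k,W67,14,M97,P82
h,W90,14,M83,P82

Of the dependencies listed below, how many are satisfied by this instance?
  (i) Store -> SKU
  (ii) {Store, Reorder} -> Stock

2

(i) Store -> SKU: every LHS value maps to a single RHS value — holds.
(ii) {Store, Reorder} -> Stock: every LHS value maps to a single RHS value — holds.
2 of the 2 dependencies hold.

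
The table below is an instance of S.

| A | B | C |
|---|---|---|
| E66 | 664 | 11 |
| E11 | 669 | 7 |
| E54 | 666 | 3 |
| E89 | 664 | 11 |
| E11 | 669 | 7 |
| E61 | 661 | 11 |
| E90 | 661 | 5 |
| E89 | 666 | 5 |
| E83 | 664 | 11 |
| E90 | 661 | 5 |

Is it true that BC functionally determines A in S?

No

(B=664, C=11): 3 rows → A takes values {E66, E89, E83} — violation
(B=669, C=7): 2 rows → A = E11, E11 ✓
(B=666, C=3): 1 row → A = E54 ✓
(B=661, C=11): 1 row → A = E61 ✓
(B=661, C=5): 2 rows → A = E90, E90 ✓
(B=666, C=5): 1 row → A = E89 ✓
Two rows agree on BC but differ on A, so BC -> A does not hold.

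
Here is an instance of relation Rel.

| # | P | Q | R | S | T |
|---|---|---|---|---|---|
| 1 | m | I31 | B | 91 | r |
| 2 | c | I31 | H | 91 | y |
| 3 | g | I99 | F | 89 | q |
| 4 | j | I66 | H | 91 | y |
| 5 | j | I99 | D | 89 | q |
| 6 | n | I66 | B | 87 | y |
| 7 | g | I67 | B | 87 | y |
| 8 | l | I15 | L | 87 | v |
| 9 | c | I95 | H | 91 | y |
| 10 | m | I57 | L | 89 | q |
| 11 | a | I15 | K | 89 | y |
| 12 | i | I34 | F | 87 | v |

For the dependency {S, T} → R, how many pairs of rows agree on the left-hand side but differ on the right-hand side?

4

(S=91, T=y): all 3 rows agree on R — 0 pairs.
(S=89, T=q): violating pairs (3,5), (3,10), (5,10) — 3 pairs.
(S=87, T=y): all 2 rows agree on R — 0 pairs.
(S=87, T=v): violating pairs (8,12) — 1 pair.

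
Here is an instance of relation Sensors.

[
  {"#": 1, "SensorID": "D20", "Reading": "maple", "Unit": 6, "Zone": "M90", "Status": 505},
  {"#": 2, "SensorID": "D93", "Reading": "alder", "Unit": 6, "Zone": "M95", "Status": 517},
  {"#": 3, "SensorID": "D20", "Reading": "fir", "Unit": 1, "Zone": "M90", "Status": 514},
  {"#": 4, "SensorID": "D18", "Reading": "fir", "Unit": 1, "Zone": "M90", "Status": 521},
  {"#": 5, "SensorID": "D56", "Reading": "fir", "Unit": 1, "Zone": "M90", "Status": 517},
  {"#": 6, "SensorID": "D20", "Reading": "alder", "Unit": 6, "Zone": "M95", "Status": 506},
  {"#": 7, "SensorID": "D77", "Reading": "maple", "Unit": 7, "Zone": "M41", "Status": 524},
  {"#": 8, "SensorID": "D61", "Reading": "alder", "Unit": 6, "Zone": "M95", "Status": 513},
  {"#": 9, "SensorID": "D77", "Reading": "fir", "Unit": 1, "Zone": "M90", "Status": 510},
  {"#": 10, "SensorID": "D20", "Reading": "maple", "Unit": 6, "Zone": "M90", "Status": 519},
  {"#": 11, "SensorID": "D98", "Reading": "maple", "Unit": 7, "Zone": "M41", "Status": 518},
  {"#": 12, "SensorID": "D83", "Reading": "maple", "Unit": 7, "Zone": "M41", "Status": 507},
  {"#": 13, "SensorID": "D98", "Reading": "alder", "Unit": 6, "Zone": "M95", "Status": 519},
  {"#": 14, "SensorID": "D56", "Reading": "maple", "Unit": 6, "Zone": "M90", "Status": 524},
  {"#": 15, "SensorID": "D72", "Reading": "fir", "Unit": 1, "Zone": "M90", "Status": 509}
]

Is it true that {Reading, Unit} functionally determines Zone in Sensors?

Yes

(Reading=maple, Unit=6): rows 1, 10, 14 → Zone = M90, M90, M90 ✓
(Reading=alder, Unit=6): rows 2, 6, 8, 13 → Zone = M95, M95, M95, M95 ✓
(Reading=fir, Unit=1): rows 3, 4, 5, 9, 15 → Zone = M90, M90, M90, M90, M90 ✓
(Reading=maple, Unit=7): rows 7, 11, 12 → Zone = M41, M41, M41 ✓
Every {Reading, Unit} value is associated with a single Zone value, so {Reading, Unit} → Zone holds.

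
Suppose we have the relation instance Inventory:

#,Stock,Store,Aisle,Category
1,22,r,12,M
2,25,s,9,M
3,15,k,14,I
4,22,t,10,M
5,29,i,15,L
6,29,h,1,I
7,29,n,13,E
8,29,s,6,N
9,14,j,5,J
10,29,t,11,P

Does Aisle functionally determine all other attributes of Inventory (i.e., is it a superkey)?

All 10 rows have distinct Aisle values, so Aisle → (all attributes) holds and Aisle is a superkey.

Yes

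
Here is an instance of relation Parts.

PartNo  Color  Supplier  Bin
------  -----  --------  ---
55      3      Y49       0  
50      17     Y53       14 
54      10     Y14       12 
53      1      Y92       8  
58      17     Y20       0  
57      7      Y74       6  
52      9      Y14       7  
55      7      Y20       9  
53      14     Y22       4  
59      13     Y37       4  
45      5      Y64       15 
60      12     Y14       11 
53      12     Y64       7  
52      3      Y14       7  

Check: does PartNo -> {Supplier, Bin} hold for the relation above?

No

PartNo=55: 2 rows → {Supplier,Bin} takes values {(Y49, 0), (Y20, 9)} — violation
PartNo=50: 1 row → {Supplier,Bin} = (Y53, 14) ✓
PartNo=54: 1 row → {Supplier,Bin} = (Y14, 12) ✓
PartNo=53: 3 rows → {Supplier,Bin} takes values {(Y92, 8), (Y22, 4), (Y64, 7)} — violation
PartNo=58: 1 row → {Supplier,Bin} = (Y20, 0) ✓
PartNo=57: 1 row → {Supplier,Bin} = (Y74, 6) ✓
PartNo=52: 2 rows → {Supplier,Bin} = (Y14, 7), (Y14, 7) ✓
PartNo=59: 1 row → {Supplier,Bin} = (Y37, 4) ✓
PartNo=45: 1 row → {Supplier,Bin} = (Y64, 15) ✓
PartNo=60: 1 row → {Supplier,Bin} = (Y14, 11) ✓
Two rows agree on PartNo but differ on {Supplier, Bin}, so PartNo -> {Supplier, Bin} does not hold.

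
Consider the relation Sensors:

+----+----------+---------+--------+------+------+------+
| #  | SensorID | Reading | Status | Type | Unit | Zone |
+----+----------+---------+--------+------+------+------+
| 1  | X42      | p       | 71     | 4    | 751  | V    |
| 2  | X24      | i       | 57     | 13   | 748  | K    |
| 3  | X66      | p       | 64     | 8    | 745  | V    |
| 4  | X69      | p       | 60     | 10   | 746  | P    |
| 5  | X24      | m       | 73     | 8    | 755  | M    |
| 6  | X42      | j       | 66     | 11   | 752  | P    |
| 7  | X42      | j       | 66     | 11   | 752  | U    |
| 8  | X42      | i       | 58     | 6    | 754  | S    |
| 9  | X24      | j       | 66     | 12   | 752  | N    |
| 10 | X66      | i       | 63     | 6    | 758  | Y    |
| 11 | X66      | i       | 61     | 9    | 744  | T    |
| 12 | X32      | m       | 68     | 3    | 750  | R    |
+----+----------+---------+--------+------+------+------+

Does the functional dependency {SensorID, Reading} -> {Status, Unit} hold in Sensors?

(SensorID=X42, Reading=p): row 1 → {Status,Unit} = (71, 751) ✓
(SensorID=X24, Reading=i): row 2 → {Status,Unit} = (57, 748) ✓
(SensorID=X66, Reading=p): row 3 → {Status,Unit} = (64, 745) ✓
(SensorID=X69, Reading=p): row 4 → {Status,Unit} = (60, 746) ✓
(SensorID=X24, Reading=m): row 5 → {Status,Unit} = (73, 755) ✓
(SensorID=X42, Reading=j): rows 6, 7 → {Status,Unit} = (66, 752), (66, 752) ✓
(SensorID=X42, Reading=i): row 8 → {Status,Unit} = (58, 754) ✓
(SensorID=X24, Reading=j): row 9 → {Status,Unit} = (66, 752) ✓
(SensorID=X66, Reading=i): rows 10, 11 → {Status,Unit} takes values {(63, 758), (61, 744)} — violation
(SensorID=X32, Reading=m): row 12 → {Status,Unit} = (68, 750) ✓
Two rows agree on {SensorID, Reading} but differ on {Status, Unit}, so {SensorID, Reading} -> {Status, Unit} does not hold.

No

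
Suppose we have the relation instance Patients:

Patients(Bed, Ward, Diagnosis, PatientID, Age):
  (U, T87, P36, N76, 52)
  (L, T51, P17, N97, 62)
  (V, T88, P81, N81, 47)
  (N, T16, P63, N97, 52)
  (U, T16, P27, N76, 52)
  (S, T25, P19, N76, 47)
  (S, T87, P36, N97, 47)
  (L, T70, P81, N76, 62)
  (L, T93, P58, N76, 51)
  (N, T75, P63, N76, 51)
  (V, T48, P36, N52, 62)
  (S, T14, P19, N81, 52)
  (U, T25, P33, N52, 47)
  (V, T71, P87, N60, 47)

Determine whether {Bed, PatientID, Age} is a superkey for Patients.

Two distinct rows share (Bed=U, PatientID=N76, Age=52), so {Bed, PatientID, Age} does not determine every attribute — not a superkey.

No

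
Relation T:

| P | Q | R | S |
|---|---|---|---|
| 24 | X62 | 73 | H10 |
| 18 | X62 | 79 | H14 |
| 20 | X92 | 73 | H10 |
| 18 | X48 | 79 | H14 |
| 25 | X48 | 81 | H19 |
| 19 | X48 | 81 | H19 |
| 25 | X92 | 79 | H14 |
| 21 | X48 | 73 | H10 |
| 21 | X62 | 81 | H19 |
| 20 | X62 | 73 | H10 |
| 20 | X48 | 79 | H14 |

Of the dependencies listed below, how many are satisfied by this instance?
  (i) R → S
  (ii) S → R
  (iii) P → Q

(i) R → S: every LHS value maps to a single RHS value — holds.
(ii) S → R: every LHS value maps to a single RHS value — holds.
(iii) P → Q: P=18: 2 rows → Q takes values {X62, X48} — violation; P=20: 3 rows → Q takes values {X92, X62, X48} — violation; P=25: 2 rows → Q takes values {X48, X92} — violation; P=21: 2 rows → Q takes values {X48, X62} — violation — fails.
2 of the 3 dependencies hold.

2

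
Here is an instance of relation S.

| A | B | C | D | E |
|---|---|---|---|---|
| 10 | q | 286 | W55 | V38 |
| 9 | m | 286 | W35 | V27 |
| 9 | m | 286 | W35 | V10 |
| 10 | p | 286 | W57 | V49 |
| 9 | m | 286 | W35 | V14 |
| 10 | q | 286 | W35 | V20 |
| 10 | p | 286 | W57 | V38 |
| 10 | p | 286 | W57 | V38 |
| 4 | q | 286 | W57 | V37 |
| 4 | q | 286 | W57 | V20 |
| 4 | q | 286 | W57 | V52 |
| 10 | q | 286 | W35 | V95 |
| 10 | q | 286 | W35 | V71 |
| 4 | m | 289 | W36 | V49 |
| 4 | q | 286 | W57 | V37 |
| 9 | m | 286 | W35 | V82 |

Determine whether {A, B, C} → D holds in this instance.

(A=10, B=q, C=286): 4 rows → D takes values {W55, W35} — violation
(A=9, B=m, C=286): 4 rows → D = W35, W35, W35, W35 ✓
(A=10, B=p, C=286): 3 rows → D = W57, W57, W57 ✓
(A=4, B=q, C=286): 4 rows → D = W57, W57, W57, W57 ✓
(A=4, B=m, C=289): 1 row → D = W36 ✓
Two rows agree on {A, B, C} but differ on D, so {A, B, C} → D does not hold.

No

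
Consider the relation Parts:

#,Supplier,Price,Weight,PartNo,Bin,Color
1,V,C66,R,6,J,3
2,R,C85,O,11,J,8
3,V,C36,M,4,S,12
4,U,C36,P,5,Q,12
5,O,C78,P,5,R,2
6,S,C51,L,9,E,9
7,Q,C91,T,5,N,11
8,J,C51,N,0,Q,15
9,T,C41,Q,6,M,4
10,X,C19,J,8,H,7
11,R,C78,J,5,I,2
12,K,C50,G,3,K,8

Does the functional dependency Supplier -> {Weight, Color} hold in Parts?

Supplier=V: rows 1, 3 → {Weight,Color} takes values {(R, 3), (M, 12)} — violation
Supplier=R: rows 2, 11 → {Weight,Color} takes values {(O, 8), (J, 2)} — violation
Supplier=U: row 4 → {Weight,Color} = (P, 12) ✓
Supplier=O: row 5 → {Weight,Color} = (P, 2) ✓
Supplier=S: row 6 → {Weight,Color} = (L, 9) ✓
Supplier=Q: row 7 → {Weight,Color} = (T, 11) ✓
Supplier=J: row 8 → {Weight,Color} = (N, 15) ✓
Supplier=T: row 9 → {Weight,Color} = (Q, 4) ✓
Supplier=X: row 10 → {Weight,Color} = (J, 7) ✓
Supplier=K: row 12 → {Weight,Color} = (G, 8) ✓
Two rows agree on Supplier but differ on {Weight, Color}, so Supplier -> {Weight, Color} does not hold.

No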